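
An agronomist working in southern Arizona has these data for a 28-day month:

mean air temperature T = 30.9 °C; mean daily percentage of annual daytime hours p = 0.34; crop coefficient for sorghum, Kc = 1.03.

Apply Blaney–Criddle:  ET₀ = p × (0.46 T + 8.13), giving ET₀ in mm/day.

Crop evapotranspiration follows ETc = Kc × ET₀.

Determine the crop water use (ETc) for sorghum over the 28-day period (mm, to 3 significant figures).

219 mm

ET₀ = 0.34 × (0.46 × 30.9 + 8.13) = 0.34 × 22.344 = 7.5970 mm/d
ETc = Kc × ET₀ = 1.03 × 7.5970 = 7.8249 mm/d
Over 28 days: 7.8249 × 28 = 219.097 mm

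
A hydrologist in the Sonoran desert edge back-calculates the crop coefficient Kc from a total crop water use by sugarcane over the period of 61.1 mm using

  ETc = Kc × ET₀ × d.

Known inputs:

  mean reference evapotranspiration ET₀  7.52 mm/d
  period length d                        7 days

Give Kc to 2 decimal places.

1.16

ETc = Kc × ET₀ × d  ⇒  Kc = ETc / (ET₀ × d)
Kc = 61.1 / (7.52 × 7) = 61.1 / 52.64 = 1.1607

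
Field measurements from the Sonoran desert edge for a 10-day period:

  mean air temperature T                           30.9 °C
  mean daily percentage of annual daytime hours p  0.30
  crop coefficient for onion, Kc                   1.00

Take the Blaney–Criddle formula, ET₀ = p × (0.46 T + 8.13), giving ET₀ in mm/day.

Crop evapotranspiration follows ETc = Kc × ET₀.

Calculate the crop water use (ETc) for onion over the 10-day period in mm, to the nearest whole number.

ET₀ = 0.30 × (0.46 × 30.9 + 8.13) = 0.30 × 22.344 = 6.7032 mm/d
ETc = Kc × ET₀ = 1.00 × 6.7032 = 6.7032 mm/d
Over 10 days: 6.7032 × 10 = 67.032 mm

67 mm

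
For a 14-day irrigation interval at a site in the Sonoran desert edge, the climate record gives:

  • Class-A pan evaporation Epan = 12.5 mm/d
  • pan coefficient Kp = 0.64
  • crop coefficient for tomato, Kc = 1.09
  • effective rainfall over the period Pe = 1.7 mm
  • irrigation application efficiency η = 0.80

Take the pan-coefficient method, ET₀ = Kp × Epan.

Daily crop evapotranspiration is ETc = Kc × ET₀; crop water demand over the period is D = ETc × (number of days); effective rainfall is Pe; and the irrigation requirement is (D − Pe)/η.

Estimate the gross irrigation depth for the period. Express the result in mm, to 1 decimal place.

ET₀ = 0.64 × 12.5 = 8.0000 mm/d
ETc = Kc × ET₀ = 1.09 × 8.0000 = 8.7200 mm/d
Crop demand D = ETc × 14 d = 8.7200 × 14 = 122.080 mm
D − Pe = 122.080 − 1.7 = 120.380 mm
Gross irrigation = 120.380 / 0.80 = 150.475 mm

150.5 mm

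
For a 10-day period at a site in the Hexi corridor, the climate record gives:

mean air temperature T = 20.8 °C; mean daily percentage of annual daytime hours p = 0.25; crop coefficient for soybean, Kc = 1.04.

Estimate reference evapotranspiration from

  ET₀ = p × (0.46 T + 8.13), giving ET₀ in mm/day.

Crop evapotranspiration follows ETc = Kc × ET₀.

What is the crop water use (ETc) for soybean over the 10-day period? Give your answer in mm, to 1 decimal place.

ET₀ = 0.25 × (0.46 × 20.8 + 8.13) = 0.25 × 17.698 = 4.4245 mm/d
ETc = Kc × ET₀ = 1.04 × 4.4245 = 4.6015 mm/d
Over 10 days: 4.6015 × 10 = 46.015 mm

46.0 mm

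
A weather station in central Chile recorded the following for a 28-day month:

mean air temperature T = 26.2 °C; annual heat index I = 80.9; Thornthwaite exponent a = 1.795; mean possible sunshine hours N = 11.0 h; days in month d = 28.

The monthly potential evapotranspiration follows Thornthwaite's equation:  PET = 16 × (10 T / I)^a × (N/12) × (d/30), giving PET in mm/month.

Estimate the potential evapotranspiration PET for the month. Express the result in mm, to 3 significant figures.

113 mm

10T/I = 10 × 26.2 / 80.9 = 3.2386
(10T/I)^a = 3.2386^1.795 = 8.2431
Uncorrected PET = 16 × 8.2431 = 131.890 mm
Correction = (N/12)(d/30) = (11.0/12)(28/30) = 0.8556
PET = 131.890 × 0.8556 = 112.845 mm/month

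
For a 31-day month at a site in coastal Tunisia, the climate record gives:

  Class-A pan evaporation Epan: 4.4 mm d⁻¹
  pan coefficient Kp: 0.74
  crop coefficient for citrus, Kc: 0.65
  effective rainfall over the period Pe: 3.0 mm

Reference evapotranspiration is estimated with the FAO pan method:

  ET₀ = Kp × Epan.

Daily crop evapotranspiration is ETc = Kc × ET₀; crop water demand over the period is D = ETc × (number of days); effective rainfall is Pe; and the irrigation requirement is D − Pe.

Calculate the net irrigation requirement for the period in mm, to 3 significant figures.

62.6 mm

ET₀ = 0.74 × 4.4 = 3.2560 mm/d
ETc = Kc × ET₀ = 0.65 × 3.2560 = 2.1164 mm/d
Crop demand D = ETc × 31 d = 2.1164 × 31 = 65.608 mm
D − Pe = 65.608 − 3.0 = 62.608 mm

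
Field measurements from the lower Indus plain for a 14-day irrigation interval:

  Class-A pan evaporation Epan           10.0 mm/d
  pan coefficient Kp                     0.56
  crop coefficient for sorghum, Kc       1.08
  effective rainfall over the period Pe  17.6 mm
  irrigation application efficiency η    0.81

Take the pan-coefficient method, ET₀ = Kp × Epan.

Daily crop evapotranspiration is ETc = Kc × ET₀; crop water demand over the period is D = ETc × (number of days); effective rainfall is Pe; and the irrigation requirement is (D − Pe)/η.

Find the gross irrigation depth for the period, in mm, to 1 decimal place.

ET₀ = 0.56 × 10.0 = 5.6000 mm/d
ETc = Kc × ET₀ = 1.08 × 5.6000 = 6.0480 mm/d
Crop demand D = ETc × 14 d = 6.0480 × 14 = 84.672 mm
D − Pe = 84.672 − 17.6 = 67.072 mm
Gross irrigation = 67.072 / 0.81 = 82.805 mm

82.8 mm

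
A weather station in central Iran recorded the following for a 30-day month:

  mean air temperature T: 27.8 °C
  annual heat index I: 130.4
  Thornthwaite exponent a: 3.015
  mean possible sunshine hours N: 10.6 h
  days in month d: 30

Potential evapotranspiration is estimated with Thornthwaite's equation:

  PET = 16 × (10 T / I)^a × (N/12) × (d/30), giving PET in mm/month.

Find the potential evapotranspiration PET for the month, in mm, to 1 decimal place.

10T/I = 10 × 27.8 / 130.4 = 2.1319
(10T/I)^a = 2.1319^3.015 = 9.8001
Uncorrected PET = 16 × 9.8001 = 156.802 mm
Correction = (N/12)(d/30) = (10.6/12)(30/30) = 0.8833
PET = 156.802 × 0.8833 = 138.503 mm/month

138.5 mm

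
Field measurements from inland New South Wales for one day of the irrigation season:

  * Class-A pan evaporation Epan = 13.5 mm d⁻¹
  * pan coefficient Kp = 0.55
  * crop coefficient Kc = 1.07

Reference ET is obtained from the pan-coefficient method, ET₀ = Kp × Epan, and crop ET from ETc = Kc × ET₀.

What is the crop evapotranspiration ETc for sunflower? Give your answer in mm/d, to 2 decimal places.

7.94 mm/d

ET₀ = 0.55 × 13.5 = 7.4250 mm/d
ETc = Kc × ET₀ = 1.07 × 7.4250 = 7.9448 mm/d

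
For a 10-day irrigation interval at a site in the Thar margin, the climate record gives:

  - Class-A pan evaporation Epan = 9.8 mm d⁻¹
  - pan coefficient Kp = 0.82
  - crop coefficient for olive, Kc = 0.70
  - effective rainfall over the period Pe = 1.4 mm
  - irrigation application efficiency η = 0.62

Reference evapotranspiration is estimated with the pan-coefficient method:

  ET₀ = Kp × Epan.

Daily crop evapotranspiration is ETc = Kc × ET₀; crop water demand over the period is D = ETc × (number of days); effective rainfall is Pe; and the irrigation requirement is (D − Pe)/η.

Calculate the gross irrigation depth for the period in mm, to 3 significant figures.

ET₀ = 0.82 × 9.8 = 8.0360 mm/d
ETc = Kc × ET₀ = 0.70 × 8.0360 = 5.6252 mm/d
Crop demand D = ETc × 10 d = 5.6252 × 10 = 56.252 mm
D − Pe = 56.252 − 1.4 = 54.852 mm
Gross irrigation = 54.852 / 0.62 = 88.471 mm

88.5 mm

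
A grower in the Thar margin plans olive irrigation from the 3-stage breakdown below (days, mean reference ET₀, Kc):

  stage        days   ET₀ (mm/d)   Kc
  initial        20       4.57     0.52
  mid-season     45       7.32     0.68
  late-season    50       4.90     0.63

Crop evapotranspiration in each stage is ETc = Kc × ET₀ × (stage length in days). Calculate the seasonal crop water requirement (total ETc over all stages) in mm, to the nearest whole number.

initial: 0.52 × 4.57 × 20 = 47.53 mm
mid-season: 0.68 × 7.32 × 45 = 223.99 mm
late-season: 0.63 × 4.90 × 50 = 154.35 mm
Seasonal total = 425.87 mm

426 mm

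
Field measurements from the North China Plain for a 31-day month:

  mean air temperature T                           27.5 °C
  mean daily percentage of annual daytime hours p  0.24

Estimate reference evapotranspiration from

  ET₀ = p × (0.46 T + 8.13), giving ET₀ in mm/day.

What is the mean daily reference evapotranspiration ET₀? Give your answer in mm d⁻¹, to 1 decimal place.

5.0 mm d⁻¹

ET₀ = 0.24 × (0.46 × 27.5 + 8.13) = 0.24 × 20.780 = 4.9872 mm/d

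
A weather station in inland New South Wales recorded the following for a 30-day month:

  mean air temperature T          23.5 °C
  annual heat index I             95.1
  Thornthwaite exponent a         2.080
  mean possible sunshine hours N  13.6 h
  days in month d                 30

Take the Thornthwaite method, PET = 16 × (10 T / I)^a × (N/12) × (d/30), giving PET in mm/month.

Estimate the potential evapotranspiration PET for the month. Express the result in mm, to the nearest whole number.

10T/I = 10 × 23.5 / 95.1 = 2.4711
(10T/I)^a = 2.4711^2.080 = 6.5647
Uncorrected PET = 16 × 6.5647 = 105.035 mm
Correction = (N/12)(d/30) = (13.6/12)(30/30) = 1.1333
PET = 105.035 × 1.1333 = 119.036 mm/month

119 mm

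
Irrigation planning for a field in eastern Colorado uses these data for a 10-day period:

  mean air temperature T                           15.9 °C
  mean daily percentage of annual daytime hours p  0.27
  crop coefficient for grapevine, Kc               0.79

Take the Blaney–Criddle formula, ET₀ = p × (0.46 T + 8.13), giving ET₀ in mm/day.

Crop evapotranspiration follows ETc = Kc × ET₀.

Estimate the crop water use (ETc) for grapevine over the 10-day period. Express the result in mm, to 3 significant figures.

ET₀ = 0.27 × (0.46 × 15.9 + 8.13) = 0.27 × 15.444 = 4.1699 mm/d
ETc = Kc × ET₀ = 0.79 × 4.1699 = 3.2942 mm/d
Over 10 days: 3.2942 × 10 = 32.942 mm

32.9 mm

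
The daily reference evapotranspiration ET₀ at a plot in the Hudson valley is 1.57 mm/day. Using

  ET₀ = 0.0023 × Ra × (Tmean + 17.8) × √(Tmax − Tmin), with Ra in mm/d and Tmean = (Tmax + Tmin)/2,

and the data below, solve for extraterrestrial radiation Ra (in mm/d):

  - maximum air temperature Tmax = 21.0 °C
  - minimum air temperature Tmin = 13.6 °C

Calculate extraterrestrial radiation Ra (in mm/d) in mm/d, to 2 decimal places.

7.15 mm/d

Tmean = 17.30 °C; √ΔT = 2.7203
Ra = ET₀ / [0.0023 × (Tmean+17.8) × √ΔT] = 1.57 / (0.0023 × 35.10 × 2.7203) = 7.149 mm/d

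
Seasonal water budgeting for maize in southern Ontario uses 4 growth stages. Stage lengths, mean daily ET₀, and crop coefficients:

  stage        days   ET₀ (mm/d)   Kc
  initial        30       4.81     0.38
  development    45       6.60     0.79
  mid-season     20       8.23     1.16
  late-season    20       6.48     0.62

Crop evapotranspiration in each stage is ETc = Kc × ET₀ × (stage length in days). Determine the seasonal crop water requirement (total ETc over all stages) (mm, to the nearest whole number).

561 mm

initial: 0.38 × 4.81 × 30 = 54.83 mm
development: 0.79 × 6.60 × 45 = 234.63 mm
mid-season: 1.16 × 8.23 × 20 = 190.94 mm
late-season: 0.62 × 6.48 × 20 = 80.35 mm
Seasonal total = 560.75 mm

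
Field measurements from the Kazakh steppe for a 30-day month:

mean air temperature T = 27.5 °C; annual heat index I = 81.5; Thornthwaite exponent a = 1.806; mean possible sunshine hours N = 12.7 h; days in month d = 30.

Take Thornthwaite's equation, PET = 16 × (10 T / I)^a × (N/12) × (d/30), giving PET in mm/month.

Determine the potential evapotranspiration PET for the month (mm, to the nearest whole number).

10T/I = 10 × 27.5 / 81.5 = 3.3742
(10T/I)^a = 3.3742^1.806 = 8.9924
Uncorrected PET = 16 × 8.9924 = 143.878 mm
Correction = (N/12)(d/30) = (12.7/12)(30/30) = 1.0583
PET = 143.878 × 1.0583 = 152.266 mm/month

152 mm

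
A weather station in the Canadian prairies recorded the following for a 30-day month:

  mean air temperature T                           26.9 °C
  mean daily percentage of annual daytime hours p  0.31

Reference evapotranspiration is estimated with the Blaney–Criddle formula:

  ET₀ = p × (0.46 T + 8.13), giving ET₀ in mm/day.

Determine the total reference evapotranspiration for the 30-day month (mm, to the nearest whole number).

191 mm

ET₀ = 0.31 × (0.46 × 26.9 + 8.13) = 0.31 × 20.504 = 6.3562 mm/d
Monthly total = 6.3562 × 30 = 190.686 mm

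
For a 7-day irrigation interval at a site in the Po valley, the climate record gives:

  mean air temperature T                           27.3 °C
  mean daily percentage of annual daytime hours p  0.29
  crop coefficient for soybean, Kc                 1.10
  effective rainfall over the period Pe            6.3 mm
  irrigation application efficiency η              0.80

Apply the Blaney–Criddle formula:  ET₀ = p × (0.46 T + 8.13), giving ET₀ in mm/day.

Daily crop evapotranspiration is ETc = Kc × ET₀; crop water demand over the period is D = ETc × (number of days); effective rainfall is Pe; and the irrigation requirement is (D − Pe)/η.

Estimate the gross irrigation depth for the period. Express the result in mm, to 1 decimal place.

ET₀ = 0.29 × (0.46 × 27.3 + 8.13) = 0.29 × 20.688 = 5.9995 mm/d
ETc = Kc × ET₀ = 1.10 × 5.9995 = 6.5995 mm/d
Crop demand D = ETc × 7 d = 6.5995 × 7 = 46.197 mm
D − Pe = 46.197 − 6.3 = 39.897 mm
Gross irrigation = 39.897 / 0.80 = 49.871 mm

49.9 mm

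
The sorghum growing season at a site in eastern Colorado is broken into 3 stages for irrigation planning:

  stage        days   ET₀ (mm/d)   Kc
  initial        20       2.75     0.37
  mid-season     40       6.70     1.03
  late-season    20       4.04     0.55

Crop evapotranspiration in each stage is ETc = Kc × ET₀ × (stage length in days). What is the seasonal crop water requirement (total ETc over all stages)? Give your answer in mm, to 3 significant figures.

341 mm

initial: 0.37 × 2.75 × 20 = 20.35 mm
mid-season: 1.03 × 6.70 × 40 = 276.04 mm
late-season: 0.55 × 4.04 × 20 = 44.44 mm
Seasonal total = 340.83 mm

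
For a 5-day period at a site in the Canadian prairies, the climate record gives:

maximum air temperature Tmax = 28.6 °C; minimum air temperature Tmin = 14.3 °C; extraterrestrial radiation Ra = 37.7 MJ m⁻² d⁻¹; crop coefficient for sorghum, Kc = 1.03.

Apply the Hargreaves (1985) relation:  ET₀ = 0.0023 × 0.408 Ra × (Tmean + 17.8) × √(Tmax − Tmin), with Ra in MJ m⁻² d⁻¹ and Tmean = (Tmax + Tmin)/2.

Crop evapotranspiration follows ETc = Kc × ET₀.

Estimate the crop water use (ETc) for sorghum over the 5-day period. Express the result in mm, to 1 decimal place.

Tmean = (28.6 + 14.3)/2 = 21.45 °C
0.408 Ra = 0.408 × 37.7 = 15.3816 mm/d equivalent
ET₀ = 0.0023 × 15.3816 × (21.45 + 17.8) × √14.3 = 0.0023 × 15.3816 × 39.25 × 3.7815 = 5.2509 mm/d
ETc = Kc × ET₀ = 1.03 × 5.2509 = 5.4084 mm/d
Over 5 days: 5.4084 × 5 = 27.042 mm

27.0 mm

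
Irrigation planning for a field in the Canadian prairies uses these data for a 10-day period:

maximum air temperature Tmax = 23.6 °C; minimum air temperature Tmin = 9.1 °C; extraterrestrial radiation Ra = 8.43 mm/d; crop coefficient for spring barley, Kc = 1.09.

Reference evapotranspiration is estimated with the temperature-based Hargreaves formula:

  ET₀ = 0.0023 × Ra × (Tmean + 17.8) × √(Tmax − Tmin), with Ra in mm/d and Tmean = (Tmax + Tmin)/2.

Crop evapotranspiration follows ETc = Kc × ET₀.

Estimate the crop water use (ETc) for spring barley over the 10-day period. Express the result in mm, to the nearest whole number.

27 mm

Tmean = (23.6 + 9.1)/2 = 16.35 °C
ET₀ = 0.0023 × 8.43 × (16.35 + 17.8) × √14.5 = 0.0023 × 8.43 × 34.15 × 3.8079 = 2.5213 mm/d
ETc = Kc × ET₀ = 1.09 × 2.5213 = 2.7482 mm/d
Over 10 days: 2.7482 × 10 = 27.482 mm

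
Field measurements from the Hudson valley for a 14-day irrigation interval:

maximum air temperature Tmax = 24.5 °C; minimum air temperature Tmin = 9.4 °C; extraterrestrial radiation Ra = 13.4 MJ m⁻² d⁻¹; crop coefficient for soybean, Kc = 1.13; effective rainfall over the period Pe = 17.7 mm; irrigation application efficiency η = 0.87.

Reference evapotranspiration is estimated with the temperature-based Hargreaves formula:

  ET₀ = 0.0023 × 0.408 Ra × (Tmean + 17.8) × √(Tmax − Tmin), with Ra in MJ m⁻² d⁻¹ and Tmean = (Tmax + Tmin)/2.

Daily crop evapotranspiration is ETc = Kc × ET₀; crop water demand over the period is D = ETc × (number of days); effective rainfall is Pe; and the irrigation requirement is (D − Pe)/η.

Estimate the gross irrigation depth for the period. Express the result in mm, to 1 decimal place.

Tmean = (24.5 + 9.4)/2 = 16.95 °C
0.408 Ra = 0.408 × 13.4 = 5.4672 mm/d equivalent
ET₀ = 0.0023 × 5.4672 × (16.95 + 17.8) × √15.1 = 0.0023 × 5.4672 × 34.75 × 3.8859 = 1.6980 mm/d
ETc = Kc × ET₀ = 1.13 × 1.6980 = 1.9187 mm/d
Crop demand D = ETc × 14 d = 1.9187 × 14 = 26.862 mm
D − Pe = 26.862 − 17.7 = 9.162 mm
Gross irrigation = 9.162 / 0.87 = 10.531 mm

10.5 mm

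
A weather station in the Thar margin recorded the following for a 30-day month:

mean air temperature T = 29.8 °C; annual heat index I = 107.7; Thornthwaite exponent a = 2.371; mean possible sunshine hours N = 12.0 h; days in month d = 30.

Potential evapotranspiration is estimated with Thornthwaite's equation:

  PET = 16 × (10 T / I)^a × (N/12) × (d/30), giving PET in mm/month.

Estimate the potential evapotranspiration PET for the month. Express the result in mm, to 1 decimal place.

178.7 mm

10T/I = 10 × 29.8 / 107.7 = 2.7669
(10T/I)^a = 2.7669^2.371 = 11.1678
Uncorrected PET = 16 × 11.1678 = 178.685 mm
Correction = (N/12)(d/30) = (12.0/12)(30/30) = 1.0000
PET = 178.685 × 1.0000 = 178.685 mm/month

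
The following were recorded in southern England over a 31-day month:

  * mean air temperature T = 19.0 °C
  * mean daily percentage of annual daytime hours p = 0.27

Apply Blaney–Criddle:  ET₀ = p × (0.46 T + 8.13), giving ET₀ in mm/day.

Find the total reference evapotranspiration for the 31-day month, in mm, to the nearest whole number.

ET₀ = 0.27 × (0.46 × 19.0 + 8.13) = 0.27 × 16.870 = 4.5549 mm/d
Monthly total = 4.5549 × 31 = 141.202 mm

141 mm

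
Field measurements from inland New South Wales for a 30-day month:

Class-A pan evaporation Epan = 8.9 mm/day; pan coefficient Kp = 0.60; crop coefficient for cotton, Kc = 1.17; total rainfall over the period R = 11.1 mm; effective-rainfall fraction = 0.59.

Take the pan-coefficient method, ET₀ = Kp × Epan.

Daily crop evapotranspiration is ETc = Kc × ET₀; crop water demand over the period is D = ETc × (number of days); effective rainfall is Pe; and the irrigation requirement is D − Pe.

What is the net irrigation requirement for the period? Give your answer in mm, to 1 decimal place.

180.9 mm

ET₀ = 0.60 × 8.9 = 5.3400 mm/d
ETc = Kc × ET₀ = 1.17 × 5.3400 = 6.2478 mm/d
Crop demand D = ETc × 30 d = 6.2478 × 30 = 187.434 mm
Pe = 0.59 × 11.1 = 6.549 mm
D − Pe = 187.434 − 6.549 = 180.885 mm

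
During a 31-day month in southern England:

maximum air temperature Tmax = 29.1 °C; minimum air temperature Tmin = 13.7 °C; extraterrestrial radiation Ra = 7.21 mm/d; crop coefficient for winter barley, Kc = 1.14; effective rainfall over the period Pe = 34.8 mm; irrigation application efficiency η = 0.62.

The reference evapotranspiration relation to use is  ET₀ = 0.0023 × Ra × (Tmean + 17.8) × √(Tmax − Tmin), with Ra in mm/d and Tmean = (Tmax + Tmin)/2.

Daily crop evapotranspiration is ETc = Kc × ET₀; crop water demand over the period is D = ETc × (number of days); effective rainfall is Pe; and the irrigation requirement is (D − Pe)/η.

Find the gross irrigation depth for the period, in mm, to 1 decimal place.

89.3 mm

Tmean = (29.1 + 13.7)/2 = 21.40 °C
ET₀ = 0.0023 × 7.21 × (21.40 + 17.8) × √15.4 = 0.0023 × 7.21 × 39.20 × 3.9243 = 2.5510 mm/d
ETc = Kc × ET₀ = 1.14 × 2.5510 = 2.9081 mm/d
Crop demand D = ETc × 31 d = 2.9081 × 31 = 90.151 mm
D − Pe = 90.151 − 34.8 = 55.351 mm
Gross irrigation = 55.351 / 0.62 = 89.276 mm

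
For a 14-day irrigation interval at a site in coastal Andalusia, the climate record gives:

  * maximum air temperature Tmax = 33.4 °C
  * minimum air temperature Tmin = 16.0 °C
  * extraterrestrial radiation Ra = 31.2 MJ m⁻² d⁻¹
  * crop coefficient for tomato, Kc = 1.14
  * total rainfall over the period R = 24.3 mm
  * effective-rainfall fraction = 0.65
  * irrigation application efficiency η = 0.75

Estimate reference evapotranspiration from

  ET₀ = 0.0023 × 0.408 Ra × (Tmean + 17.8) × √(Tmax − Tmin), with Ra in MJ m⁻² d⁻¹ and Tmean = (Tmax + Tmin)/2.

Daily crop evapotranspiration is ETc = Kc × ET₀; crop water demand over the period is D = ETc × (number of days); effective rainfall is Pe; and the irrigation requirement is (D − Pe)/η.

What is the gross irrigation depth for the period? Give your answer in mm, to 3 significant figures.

Tmean = (33.4 + 16.0)/2 = 24.70 °C
0.408 Ra = 0.408 × 31.2 = 12.7296 mm/d equivalent
ET₀ = 0.0023 × 12.7296 × (24.70 + 17.8) × √17.4 = 0.0023 × 12.7296 × 42.50 × 4.1713 = 5.1904 mm/d
ETc = Kc × ET₀ = 1.14 × 5.1904 = 5.9171 mm/d
Crop demand D = ETc × 14 d = 5.9171 × 14 = 82.839 mm
Pe = 0.65 × 24.3 = 15.795 mm
D − Pe = 82.839 − 15.795 = 67.044 mm
Gross irrigation = 67.044 / 0.75 = 89.392 mm

89.4 mm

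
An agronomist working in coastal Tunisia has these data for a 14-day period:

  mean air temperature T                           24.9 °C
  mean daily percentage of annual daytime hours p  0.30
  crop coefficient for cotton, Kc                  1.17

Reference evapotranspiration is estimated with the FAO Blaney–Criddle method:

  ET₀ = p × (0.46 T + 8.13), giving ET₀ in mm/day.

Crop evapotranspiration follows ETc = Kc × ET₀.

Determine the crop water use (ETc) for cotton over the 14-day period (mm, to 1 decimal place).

ET₀ = 0.30 × (0.46 × 24.9 + 8.13) = 0.30 × 19.584 = 5.8752 mm/d
ETc = Kc × ET₀ = 1.17 × 5.8752 = 6.8740 mm/d
Over 14 days: 6.8740 × 14 = 96.236 mm

96.2 mm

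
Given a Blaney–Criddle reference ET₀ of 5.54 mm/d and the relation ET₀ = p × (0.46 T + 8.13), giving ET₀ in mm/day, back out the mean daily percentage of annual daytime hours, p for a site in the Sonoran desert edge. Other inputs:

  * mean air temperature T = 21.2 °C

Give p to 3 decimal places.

p = ET₀ / (0.46 T + 8.13) = 5.54 / (0.46 × 21.2 + 8.13) = 5.54 / 17.882 = 0.3098

0.310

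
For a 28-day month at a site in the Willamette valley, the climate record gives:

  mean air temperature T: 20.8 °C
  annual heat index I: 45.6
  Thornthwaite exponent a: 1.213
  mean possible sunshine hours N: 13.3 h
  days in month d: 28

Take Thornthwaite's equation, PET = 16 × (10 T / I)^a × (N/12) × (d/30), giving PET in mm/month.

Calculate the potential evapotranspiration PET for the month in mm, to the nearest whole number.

104 mm

10T/I = 10 × 20.8 / 45.6 = 4.5614
(10T/I)^a = 4.5614^1.213 = 6.3021
Uncorrected PET = 16 × 6.3021 = 100.834 mm
Correction = (N/12)(d/30) = (13.3/12)(28/30) = 1.0344
PET = 100.834 × 1.0344 = 104.303 mm/month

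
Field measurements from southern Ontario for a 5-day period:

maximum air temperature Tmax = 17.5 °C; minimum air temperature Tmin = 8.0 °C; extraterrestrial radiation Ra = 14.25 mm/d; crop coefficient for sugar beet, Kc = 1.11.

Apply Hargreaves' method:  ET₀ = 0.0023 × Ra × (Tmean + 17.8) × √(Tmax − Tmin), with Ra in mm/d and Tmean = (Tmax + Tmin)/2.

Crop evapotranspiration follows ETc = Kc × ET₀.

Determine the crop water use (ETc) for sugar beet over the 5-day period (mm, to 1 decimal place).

Tmean = (17.5 + 8.0)/2 = 12.75 °C
ET₀ = 0.0023 × 14.25 × (12.75 + 17.8) × √9.5 = 0.0023 × 14.25 × 30.55 × 3.0822 = 3.0861 mm/d
ETc = Kc × ET₀ = 1.11 × 3.0861 = 3.4256 mm/d
Over 5 days: 3.4256 × 5 = 17.128 mm

17.1 mm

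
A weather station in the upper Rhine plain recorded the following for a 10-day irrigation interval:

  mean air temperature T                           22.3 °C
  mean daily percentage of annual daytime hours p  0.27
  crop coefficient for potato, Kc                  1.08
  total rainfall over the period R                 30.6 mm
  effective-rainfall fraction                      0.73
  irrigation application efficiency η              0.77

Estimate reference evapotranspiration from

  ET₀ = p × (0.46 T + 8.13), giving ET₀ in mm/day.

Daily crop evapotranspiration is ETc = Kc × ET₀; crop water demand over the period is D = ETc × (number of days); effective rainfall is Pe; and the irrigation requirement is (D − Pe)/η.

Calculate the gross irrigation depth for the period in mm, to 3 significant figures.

40.6 mm

ET₀ = 0.27 × (0.46 × 22.3 + 8.13) = 0.27 × 18.388 = 4.9648 mm/d
ETc = Kc × ET₀ = 1.08 × 4.9648 = 5.3620 mm/d
Crop demand D = ETc × 10 d = 5.3620 × 10 = 53.620 mm
Pe = 0.73 × 30.6 = 22.338 mm
D − Pe = 53.620 − 22.338 = 31.282 mm
Gross irrigation = 31.282 / 0.77 = 40.626 mm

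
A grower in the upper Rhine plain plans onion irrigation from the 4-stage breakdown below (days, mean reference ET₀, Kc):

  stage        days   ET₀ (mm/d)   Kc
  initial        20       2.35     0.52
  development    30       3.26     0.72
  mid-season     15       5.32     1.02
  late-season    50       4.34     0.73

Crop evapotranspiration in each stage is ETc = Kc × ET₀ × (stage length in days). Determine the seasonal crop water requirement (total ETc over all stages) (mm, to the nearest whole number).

335 mm

initial: 0.52 × 2.35 × 20 = 24.44 mm
development: 0.72 × 3.26 × 30 = 70.42 mm
mid-season: 1.02 × 5.32 × 15 = 81.40 mm
late-season: 0.73 × 4.34 × 50 = 158.41 mm
Seasonal total = 334.67 mm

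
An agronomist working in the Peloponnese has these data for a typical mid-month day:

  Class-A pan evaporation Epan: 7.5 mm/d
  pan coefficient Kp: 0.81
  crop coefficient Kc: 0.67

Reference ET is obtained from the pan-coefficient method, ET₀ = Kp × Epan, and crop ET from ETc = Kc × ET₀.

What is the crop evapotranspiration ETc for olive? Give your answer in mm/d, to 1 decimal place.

ET₀ = 0.81 × 7.5 = 6.0750 mm/d
ETc = Kc × ET₀ = 0.67 × 6.0750 = 4.0703 mm/d

4.1 mm/d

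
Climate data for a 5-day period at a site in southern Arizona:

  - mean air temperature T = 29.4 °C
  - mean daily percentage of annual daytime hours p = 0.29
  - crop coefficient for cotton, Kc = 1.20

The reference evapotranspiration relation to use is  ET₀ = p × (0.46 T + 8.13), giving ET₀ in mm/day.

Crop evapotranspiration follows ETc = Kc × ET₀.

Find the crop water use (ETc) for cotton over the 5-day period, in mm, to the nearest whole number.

ET₀ = 0.29 × (0.46 × 29.4 + 8.13) = 0.29 × 21.654 = 6.2797 mm/d
ETc = Kc × ET₀ = 1.20 × 6.2797 = 7.5356 mm/d
Over 5 days: 7.5356 × 5 = 37.678 mm

38 mm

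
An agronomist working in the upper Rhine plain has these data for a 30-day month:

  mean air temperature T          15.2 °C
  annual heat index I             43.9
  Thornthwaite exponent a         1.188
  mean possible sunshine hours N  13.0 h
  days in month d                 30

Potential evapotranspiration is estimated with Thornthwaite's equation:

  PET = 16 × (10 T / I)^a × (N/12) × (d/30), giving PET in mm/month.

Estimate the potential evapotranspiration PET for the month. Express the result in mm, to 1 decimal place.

10T/I = 10 × 15.2 / 43.9 = 3.4624
(10T/I)^a = 3.4624^1.188 = 4.3730
Uncorrected PET = 16 × 4.3730 = 69.968 mm
Correction = (N/12)(d/30) = (13.0/12)(30/30) = 1.0833
PET = 69.968 × 1.0833 = 75.796 mm/month

75.8 mm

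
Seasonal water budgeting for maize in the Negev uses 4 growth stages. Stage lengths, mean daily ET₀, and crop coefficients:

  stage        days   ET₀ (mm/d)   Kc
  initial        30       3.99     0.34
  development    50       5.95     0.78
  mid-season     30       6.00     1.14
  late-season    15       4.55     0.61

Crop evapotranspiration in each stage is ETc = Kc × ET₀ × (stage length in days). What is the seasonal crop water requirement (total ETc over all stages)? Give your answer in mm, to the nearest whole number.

initial: 0.34 × 3.99 × 30 = 40.70 mm
development: 0.78 × 5.95 × 50 = 232.05 mm
mid-season: 1.14 × 6.00 × 30 = 205.20 mm
late-season: 0.61 × 4.55 × 15 = 41.63 mm
Seasonal total = 519.58 mm

520 mm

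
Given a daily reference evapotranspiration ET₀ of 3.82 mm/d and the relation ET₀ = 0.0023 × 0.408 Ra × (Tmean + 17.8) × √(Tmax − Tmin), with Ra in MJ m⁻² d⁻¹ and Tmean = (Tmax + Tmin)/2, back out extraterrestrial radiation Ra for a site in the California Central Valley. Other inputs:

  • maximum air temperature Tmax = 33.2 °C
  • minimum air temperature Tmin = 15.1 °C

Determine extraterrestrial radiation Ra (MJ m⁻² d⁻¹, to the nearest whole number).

23 MJ m⁻² d⁻¹

Tmean = (33.2+15.1)/2 = 24.15 °C; ΔT = 18.1
Ra = ET₀ / [0.0023 × 0.408 × (Tmean+17.8) × √ΔT]
   = 3.82 / (0.0023 × 0.408 × 41.95 × 4.2544) = 22.809 MJ m⁻² d⁻¹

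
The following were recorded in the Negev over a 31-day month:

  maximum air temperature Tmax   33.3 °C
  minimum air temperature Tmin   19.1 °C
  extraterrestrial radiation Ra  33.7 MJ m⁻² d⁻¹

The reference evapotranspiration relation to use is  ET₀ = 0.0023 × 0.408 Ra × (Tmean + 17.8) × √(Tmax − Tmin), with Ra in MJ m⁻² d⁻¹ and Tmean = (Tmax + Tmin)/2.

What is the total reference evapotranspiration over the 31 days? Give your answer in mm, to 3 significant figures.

163 mm

Tmean = (33.3 + 19.1)/2 = 26.20 °C
0.408 Ra = 0.408 × 33.7 = 13.7496 mm/d equivalent
ET₀ = 0.0023 × 13.7496 × (26.20 + 17.8) × √14.2 = 0.0023 × 13.7496 × 44.00 × 3.7683 = 5.2434 mm/d
Over 31 days: 5.2434 × 31 = 162.545 mm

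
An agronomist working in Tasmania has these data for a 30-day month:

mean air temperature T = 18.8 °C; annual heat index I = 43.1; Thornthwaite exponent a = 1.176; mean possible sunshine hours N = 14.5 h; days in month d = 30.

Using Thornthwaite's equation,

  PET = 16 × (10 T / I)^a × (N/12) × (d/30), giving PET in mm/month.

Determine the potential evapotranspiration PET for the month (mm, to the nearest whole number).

109 mm

10T/I = 10 × 18.8 / 43.1 = 4.3619
(10T/I)^a = 4.3619^1.176 = 5.6527
Uncorrected PET = 16 × 5.6527 = 90.443 mm
Correction = (N/12)(d/30) = (14.5/12)(30/30) = 1.2083
PET = 90.443 × 1.2083 = 109.282 mm/month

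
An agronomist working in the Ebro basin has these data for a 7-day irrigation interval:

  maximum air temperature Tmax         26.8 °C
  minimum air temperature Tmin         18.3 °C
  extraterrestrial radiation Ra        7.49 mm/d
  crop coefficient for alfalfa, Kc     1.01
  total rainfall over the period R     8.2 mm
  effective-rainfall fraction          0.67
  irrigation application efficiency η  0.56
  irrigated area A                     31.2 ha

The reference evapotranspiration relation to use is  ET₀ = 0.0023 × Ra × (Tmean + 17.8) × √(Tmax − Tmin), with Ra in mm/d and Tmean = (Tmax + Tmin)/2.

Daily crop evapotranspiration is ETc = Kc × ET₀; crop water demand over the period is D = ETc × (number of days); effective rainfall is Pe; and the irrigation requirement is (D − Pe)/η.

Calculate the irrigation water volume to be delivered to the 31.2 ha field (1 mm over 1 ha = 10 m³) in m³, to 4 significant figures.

4922 m³

Tmean = (26.8 + 18.3)/2 = 22.55 °C
ET₀ = 0.0023 × 7.49 × (22.55 + 17.8) × √8.5 = 0.0023 × 7.49 × 40.35 × 2.9155 = 2.0266 mm/d
ETc = Kc × ET₀ = 1.01 × 2.0266 = 2.0469 mm/d
Crop demand D = ETc × 7 d = 2.0469 × 7 = 14.328 mm
Pe = 0.67 × 8.2 = 5.494 mm
D − Pe = 14.328 − 5.494 = 8.834 mm
Gross irrigation = 8.834 / 0.56 = 15.775 mm
Volume = 15.775 mm × 31.2 ha × 10 = 4921.8 m³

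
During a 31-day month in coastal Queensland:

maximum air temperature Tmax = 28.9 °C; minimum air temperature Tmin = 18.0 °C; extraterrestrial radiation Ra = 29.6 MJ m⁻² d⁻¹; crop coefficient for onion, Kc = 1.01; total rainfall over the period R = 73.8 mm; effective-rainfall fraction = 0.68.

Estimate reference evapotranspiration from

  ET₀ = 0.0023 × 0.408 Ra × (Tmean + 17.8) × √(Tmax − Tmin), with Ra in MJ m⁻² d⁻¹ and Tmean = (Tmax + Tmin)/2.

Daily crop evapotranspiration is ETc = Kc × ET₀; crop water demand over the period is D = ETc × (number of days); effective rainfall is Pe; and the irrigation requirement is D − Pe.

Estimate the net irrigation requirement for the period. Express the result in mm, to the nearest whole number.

68 mm

Tmean = (28.9 + 18.0)/2 = 23.45 °C
0.408 Ra = 0.408 × 29.6 = 12.0768 mm/d equivalent
ET₀ = 0.0023 × 12.0768 × (23.45 + 17.8) × √10.9 = 0.0023 × 12.0768 × 41.25 × 3.3015 = 3.7828 mm/d
ETc = Kc × ET₀ = 1.01 × 3.7828 = 3.8206 mm/d
Crop demand D = ETc × 31 d = 3.8206 × 31 = 118.439 mm
Pe = 0.68 × 73.8 = 50.184 mm
D − Pe = 118.439 − 50.184 = 68.255 mm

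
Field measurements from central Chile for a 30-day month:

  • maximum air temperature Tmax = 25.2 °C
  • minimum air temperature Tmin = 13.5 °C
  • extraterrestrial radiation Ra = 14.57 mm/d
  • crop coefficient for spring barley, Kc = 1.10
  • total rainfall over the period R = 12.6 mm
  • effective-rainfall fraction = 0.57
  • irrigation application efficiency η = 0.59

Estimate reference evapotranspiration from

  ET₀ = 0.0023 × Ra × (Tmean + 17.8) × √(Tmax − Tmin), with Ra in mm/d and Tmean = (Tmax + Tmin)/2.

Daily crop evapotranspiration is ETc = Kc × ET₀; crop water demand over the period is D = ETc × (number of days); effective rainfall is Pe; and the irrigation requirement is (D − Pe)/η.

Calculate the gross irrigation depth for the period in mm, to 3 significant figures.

Tmean = (25.2 + 13.5)/2 = 19.35 °C
ET₀ = 0.0023 × 14.57 × (19.35 + 17.8) × √11.7 = 0.0023 × 14.57 × 37.15 × 3.4205 = 4.2583 mm/d
ETc = Kc × ET₀ = 1.10 × 4.2583 = 4.6841 mm/d
Crop demand D = ETc × 30 d = 4.6841 × 30 = 140.523 mm
Pe = 0.57 × 12.6 = 7.182 mm
D − Pe = 140.523 − 7.182 = 133.341 mm
Gross irrigation = 133.341 / 0.59 = 226.002 mm

226 mm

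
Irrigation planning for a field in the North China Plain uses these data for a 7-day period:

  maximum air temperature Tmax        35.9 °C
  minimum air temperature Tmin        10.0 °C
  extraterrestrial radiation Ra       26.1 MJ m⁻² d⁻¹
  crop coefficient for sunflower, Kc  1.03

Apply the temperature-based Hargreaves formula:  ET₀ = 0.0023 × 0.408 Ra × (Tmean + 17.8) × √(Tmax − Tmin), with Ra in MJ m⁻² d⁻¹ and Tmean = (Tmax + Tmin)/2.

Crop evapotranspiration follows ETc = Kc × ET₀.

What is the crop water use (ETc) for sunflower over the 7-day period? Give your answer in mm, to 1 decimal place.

36.6 mm

Tmean = (35.9 + 10.0)/2 = 22.95 °C
0.408 Ra = 0.408 × 26.1 = 10.6488 mm/d equivalent
ET₀ = 0.0023 × 10.6488 × (22.95 + 17.8) × √25.9 = 0.0023 × 10.6488 × 40.75 × 5.0892 = 5.0793 mm/d
ETc = Kc × ET₀ = 1.03 × 5.0793 = 5.2317 mm/d
Over 7 days: 5.2317 × 7 = 36.622 mm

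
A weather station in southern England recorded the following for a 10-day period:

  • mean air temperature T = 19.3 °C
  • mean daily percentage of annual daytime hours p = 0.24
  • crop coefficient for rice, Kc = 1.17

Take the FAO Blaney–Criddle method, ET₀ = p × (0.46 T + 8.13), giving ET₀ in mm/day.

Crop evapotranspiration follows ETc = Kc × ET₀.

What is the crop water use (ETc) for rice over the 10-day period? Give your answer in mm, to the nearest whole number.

ET₀ = 0.24 × (0.46 × 19.3 + 8.13) = 0.24 × 17.008 = 4.0819 mm/d
ETc = Kc × ET₀ = 1.17 × 4.0819 = 4.7758 mm/d
Over 10 days: 4.7758 × 10 = 47.758 mm

48 mm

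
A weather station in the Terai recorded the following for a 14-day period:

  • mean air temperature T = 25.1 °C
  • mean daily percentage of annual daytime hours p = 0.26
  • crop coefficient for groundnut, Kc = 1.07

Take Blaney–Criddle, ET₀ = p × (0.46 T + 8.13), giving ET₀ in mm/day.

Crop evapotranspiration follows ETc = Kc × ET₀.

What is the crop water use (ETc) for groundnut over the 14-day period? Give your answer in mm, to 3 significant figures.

76.6 mm

ET₀ = 0.26 × (0.46 × 25.1 + 8.13) = 0.26 × 19.676 = 5.1158 mm/d
ETc = Kc × ET₀ = 1.07 × 5.1158 = 5.4739 mm/d
Over 14 days: 5.4739 × 14 = 76.635 mm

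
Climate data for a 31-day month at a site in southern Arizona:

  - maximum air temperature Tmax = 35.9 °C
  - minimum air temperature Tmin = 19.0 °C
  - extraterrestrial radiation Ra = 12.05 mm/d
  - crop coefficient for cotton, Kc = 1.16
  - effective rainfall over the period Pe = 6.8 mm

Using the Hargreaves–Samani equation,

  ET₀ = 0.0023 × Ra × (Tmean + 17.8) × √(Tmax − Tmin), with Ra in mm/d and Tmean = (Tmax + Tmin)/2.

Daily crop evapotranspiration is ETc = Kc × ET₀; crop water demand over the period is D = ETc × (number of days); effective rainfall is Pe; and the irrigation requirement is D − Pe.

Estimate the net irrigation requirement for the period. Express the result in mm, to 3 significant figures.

Tmean = (35.9 + 19.0)/2 = 27.45 °C
ET₀ = 0.0023 × 12.05 × (27.45 + 17.8) × √16.9 = 0.0023 × 12.05 × 45.25 × 4.1110 = 5.1556 mm/d
ETc = Kc × ET₀ = 1.16 × 5.1556 = 5.9805 mm/d
Crop demand D = ETc × 31 d = 5.9805 × 31 = 185.396 mm
D − Pe = 185.396 − 6.8 = 178.596 mm

179 mm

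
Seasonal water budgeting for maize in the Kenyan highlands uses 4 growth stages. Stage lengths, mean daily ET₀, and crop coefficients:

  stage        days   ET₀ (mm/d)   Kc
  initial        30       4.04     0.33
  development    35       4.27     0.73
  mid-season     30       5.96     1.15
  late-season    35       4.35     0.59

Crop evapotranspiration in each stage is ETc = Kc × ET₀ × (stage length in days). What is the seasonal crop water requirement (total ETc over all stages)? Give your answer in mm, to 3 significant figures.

initial: 0.33 × 4.04 × 30 = 40.00 mm
development: 0.73 × 4.27 × 35 = 109.10 mm
mid-season: 1.15 × 5.96 × 30 = 205.62 mm
late-season: 0.59 × 4.35 × 35 = 89.83 mm
Seasonal total = 444.55 mm

445 mm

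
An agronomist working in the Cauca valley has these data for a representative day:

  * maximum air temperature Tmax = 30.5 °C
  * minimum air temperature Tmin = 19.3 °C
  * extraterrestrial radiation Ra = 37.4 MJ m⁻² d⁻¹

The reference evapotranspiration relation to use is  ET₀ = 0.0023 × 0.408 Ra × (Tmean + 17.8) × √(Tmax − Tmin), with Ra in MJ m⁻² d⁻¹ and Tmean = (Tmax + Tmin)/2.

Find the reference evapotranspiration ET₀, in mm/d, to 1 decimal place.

5.0 mm/d

Tmean = (30.5 + 19.3)/2 = 24.90 °C
0.408 Ra = 0.408 × 37.4 = 15.2592 mm/d equivalent
ET₀ = 0.0023 × 15.2592 × (24.90 + 17.8) × √11.2 = 0.0023 × 15.2592 × 42.70 × 3.3466 = 5.0152 mm/d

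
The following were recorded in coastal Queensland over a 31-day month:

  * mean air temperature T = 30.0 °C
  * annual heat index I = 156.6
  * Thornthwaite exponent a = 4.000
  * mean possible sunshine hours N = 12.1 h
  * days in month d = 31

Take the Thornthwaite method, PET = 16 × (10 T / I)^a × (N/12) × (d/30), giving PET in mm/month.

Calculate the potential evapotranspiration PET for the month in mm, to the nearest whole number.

10T/I = 10 × 30.0 / 156.6 = 1.9157
(10T/I)^a = 1.9157^4.000 = 13.4682
Uncorrected PET = 16 × 13.4682 = 215.491 mm
Correction = (N/12)(d/30) = (12.1/12)(31/30) = 1.0419
PET = 215.491 × 1.0419 = 224.520 mm/month

225 mm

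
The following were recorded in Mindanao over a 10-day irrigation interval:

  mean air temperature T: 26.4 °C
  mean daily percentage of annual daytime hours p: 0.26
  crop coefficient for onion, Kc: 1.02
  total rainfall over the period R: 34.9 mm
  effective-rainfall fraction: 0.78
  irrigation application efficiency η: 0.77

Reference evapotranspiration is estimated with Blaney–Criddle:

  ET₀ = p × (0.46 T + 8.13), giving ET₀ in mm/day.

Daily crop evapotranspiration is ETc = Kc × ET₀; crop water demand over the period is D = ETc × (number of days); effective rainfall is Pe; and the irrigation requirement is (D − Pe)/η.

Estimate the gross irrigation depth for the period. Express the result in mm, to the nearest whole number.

ET₀ = 0.26 × (0.46 × 26.4 + 8.13) = 0.26 × 20.274 = 5.2712 mm/d
ETc = Kc × ET₀ = 1.02 × 5.2712 = 5.3766 mm/d
Crop demand D = ETc × 10 d = 5.3766 × 10 = 53.766 mm
Pe = 0.78 × 34.9 = 27.222 mm
D − Pe = 53.766 − 27.222 = 26.544 mm
Gross irrigation = 26.544 / 0.77 = 34.473 mm

34 mm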